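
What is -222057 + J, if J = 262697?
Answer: 40640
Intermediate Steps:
-222057 + J = -222057 + 262697 = 40640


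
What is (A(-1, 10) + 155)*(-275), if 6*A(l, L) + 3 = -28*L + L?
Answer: -60225/2 ≈ -30113.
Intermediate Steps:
A(l, L) = -1/2 - 9*L/2 (A(l, L) = -1/2 + (-28*L + L)/6 = -1/2 + (-27*L)/6 = -1/2 - 9*L/2)
(A(-1, 10) + 155)*(-275) = ((-1/2 - 9/2*10) + 155)*(-275) = ((-1/2 - 45) + 155)*(-275) = (-91/2 + 155)*(-275) = (219/2)*(-275) = -60225/2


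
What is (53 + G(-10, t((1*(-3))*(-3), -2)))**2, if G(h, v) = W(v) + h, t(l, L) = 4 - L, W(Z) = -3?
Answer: 1600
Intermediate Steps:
G(h, v) = -3 + h
(53 + G(-10, t((1*(-3))*(-3), -2)))**2 = (53 + (-3 - 10))**2 = (53 - 13)**2 = 40**2 = 1600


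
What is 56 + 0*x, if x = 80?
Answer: 56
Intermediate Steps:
56 + 0*x = 56 + 0*80 = 56 + 0 = 56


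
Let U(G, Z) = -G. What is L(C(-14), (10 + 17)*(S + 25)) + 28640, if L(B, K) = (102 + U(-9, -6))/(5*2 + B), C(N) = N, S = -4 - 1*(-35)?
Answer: 114449/4 ≈ 28612.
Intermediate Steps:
S = 31 (S = -4 + 35 = 31)
L(B, K) = 111/(10 + B) (L(B, K) = (102 - 1*(-9))/(5*2 + B) = (102 + 9)/(10 + B) = 111/(10 + B))
L(C(-14), (10 + 17)*(S + 25)) + 28640 = 111/(10 - 14) + 28640 = 111/(-4) + 28640 = 111*(-¼) + 28640 = -111/4 + 28640 = 114449/4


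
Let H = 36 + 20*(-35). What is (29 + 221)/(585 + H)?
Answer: -250/79 ≈ -3.1646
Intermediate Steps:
H = -664 (H = 36 - 700 = -664)
(29 + 221)/(585 + H) = (29 + 221)/(585 - 664) = 250/(-79) = 250*(-1/79) = -250/79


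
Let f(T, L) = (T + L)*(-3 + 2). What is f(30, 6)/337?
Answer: -36/337 ≈ -0.10682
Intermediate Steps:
f(T, L) = -L - T (f(T, L) = (L + T)*(-1) = -L - T)
f(30, 6)/337 = (-1*6 - 1*30)/337 = (-6 - 30)*(1/337) = -36*1/337 = -36/337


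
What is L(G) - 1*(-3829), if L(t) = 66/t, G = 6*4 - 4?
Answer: 38323/10 ≈ 3832.3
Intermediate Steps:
G = 20 (G = 24 - 4 = 20)
L(G) - 1*(-3829) = 66/20 - 1*(-3829) = 66*(1/20) + 3829 = 33/10 + 3829 = 38323/10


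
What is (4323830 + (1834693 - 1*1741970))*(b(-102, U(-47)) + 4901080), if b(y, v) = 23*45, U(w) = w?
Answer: 21650450709595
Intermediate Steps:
b(y, v) = 1035
(4323830 + (1834693 - 1*1741970))*(b(-102, U(-47)) + 4901080) = (4323830 + (1834693 - 1*1741970))*(1035 + 4901080) = (4323830 + (1834693 - 1741970))*4902115 = (4323830 + 92723)*4902115 = 4416553*4902115 = 21650450709595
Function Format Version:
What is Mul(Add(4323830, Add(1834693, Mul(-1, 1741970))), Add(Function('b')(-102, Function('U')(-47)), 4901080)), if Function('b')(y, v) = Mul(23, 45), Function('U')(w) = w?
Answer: 21650450709595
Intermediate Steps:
Function('b')(y, v) = 1035
Mul(Add(4323830, Add(1834693, Mul(-1, 1741970))), Add(Function('b')(-102, Function('U')(-47)), 4901080)) = Mul(Add(4323830, Add(1834693, Mul(-1, 1741970))), Add(1035, 4901080)) = Mul(Add(4323830, Add(1834693, -1741970)), 4902115) = Mul(Add(4323830, 92723), 4902115) = Mul(4416553, 4902115) = 21650450709595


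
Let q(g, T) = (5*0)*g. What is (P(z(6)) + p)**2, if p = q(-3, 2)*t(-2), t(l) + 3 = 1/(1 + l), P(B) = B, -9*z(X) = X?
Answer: 4/9 ≈ 0.44444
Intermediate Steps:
q(g, T) = 0 (q(g, T) = 0*g = 0)
z(X) = -X/9
t(l) = -3 + 1/(1 + l)
p = 0 (p = 0*((-2 - 3*(-2))/(1 - 2)) = 0*((-2 + 6)/(-1)) = 0*(-1*4) = 0*(-4) = 0)
(P(z(6)) + p)**2 = (-1/9*6 + 0)**2 = (-2/3 + 0)**2 = (-2/3)**2 = 4/9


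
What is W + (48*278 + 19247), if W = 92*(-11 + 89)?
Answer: 39767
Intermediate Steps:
W = 7176 (W = 92*78 = 7176)
W + (48*278 + 19247) = 7176 + (48*278 + 19247) = 7176 + (13344 + 19247) = 7176 + 32591 = 39767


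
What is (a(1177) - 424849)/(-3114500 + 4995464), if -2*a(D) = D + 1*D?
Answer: -213013/940482 ≈ -0.22649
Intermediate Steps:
a(D) = -D (a(D) = -(D + 1*D)/2 = -(D + D)/2 = -D)
(a(1177) - 424849)/(-3114500 + 4995464) = (-1*1177 - 424849)/(-3114500 + 4995464) = (-1177 - 424849)/1880964 = -426026*1/1880964 = -213013/940482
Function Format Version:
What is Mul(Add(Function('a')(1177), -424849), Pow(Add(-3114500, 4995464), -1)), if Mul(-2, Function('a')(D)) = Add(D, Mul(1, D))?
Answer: Rational(-213013, 940482) ≈ -0.22649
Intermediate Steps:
Function('a')(D) = Mul(-1, D) (Function('a')(D) = Mul(Rational(-1, 2), Add(D, Mul(1, D))) = Mul(Rational(-1, 2), Add(D, D)) = Mul(Rational(-1, 2), Mul(2, D)) = Mul(-1, D))
Mul(Add(Function('a')(1177), -424849), Pow(Add(-3114500, 4995464), -1)) = Mul(Add(Mul(-1, 1177), -424849), Pow(Add(-3114500, 4995464), -1)) = Mul(Add(-1177, -424849), Pow(1880964, -1)) = Mul(-426026, Rational(1, 1880964)) = Rational(-213013, 940482)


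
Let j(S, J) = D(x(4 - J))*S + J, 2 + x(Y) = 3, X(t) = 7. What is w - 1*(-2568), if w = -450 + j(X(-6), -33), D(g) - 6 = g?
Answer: 2134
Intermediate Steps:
x(Y) = 1 (x(Y) = -2 + 3 = 1)
D(g) = 6 + g
j(S, J) = J + 7*S (j(S, J) = (6 + 1)*S + J = 7*S + J = J + 7*S)
w = -434 (w = -450 + (-33 + 7*7) = -450 + (-33 + 49) = -450 + 16 = -434)
w - 1*(-2568) = -434 - 1*(-2568) = -434 + 2568 = 2134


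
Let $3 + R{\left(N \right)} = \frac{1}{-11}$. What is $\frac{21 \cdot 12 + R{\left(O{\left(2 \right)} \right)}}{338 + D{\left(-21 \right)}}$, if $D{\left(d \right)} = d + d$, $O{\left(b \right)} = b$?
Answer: $\frac{37}{44} \approx 0.84091$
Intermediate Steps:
$R{\left(N \right)} = - \frac{34}{11}$ ($R{\left(N \right)} = -3 + \frac{1}{-11} = -3 - \frac{1}{11} = - \frac{34}{11}$)
$D{\left(d \right)} = 2 d$
$\frac{21 \cdot 12 + R{\left(O{\left(2 \right)} \right)}}{338 + D{\left(-21 \right)}} = \frac{21 \cdot 12 - \frac{34}{11}}{338 + 2 \left(-21\right)} = \frac{252 - \frac{34}{11}}{338 - 42} = \frac{2738}{11 \cdot 296} = \frac{2738}{11} \cdot \frac{1}{296} = \frac{37}{44}$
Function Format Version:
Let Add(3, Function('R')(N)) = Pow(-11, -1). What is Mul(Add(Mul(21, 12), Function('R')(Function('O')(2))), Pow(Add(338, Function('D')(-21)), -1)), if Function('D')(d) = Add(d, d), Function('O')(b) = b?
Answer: Rational(37, 44) ≈ 0.84091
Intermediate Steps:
Function('R')(N) = Rational(-34, 11) (Function('R')(N) = Add(-3, Pow(-11, -1)) = Add(-3, Rational(-1, 11)) = Rational(-34, 11))
Function('D')(d) = Mul(2, d)
Mul(Add(Mul(21, 12), Function('R')(Function('O')(2))), Pow(Add(338, Function('D')(-21)), -1)) = Mul(Add(Mul(21, 12), Rational(-34, 11)), Pow(Add(338, Mul(2, -21)), -1)) = Mul(Add(252, Rational(-34, 11)), Pow(Add(338, -42), -1)) = Mul(Rational(2738, 11), Pow(296, -1)) = Mul(Rational(2738, 11), Rational(1, 296)) = Rational(37, 44)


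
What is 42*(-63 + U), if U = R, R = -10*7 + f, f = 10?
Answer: -5166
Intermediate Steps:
R = -60 (R = -10*7 + 10 = -70 + 10 = -60)
U = -60
42*(-63 + U) = 42*(-63 - 60) = 42*(-123) = -5166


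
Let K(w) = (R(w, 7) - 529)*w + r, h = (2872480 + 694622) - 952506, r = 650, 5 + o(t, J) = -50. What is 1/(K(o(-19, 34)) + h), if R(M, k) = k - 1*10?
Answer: 1/2644506 ≈ 3.7814e-7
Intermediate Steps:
R(M, k) = -10 + k (R(M, k) = k - 10 = -10 + k)
o(t, J) = -55 (o(t, J) = -5 - 50 = -55)
h = 2614596 (h = 3567102 - 952506 = 2614596)
K(w) = 650 - 532*w (K(w) = ((-10 + 7) - 529)*w + 650 = (-3 - 529)*w + 650 = -532*w + 650 = 650 - 532*w)
1/(K(o(-19, 34)) + h) = 1/((650 - 532*(-55)) + 2614596) = 1/((650 + 29260) + 2614596) = 1/(29910 + 2614596) = 1/2644506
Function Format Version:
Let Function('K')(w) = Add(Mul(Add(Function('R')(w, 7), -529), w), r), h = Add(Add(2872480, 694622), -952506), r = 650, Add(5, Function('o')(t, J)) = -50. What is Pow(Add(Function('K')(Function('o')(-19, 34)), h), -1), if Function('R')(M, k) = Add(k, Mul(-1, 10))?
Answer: Rational(1, 2644506) ≈ 3.7814e-7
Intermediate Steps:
Function('R')(M, k) = Add(-10, k) (Function('R')(M, k) = Add(k, -10) = Add(-10, k))
Function('o')(t, J) = -55 (Function('o')(t, J) = Add(-5, -50) = -55)
h = 2614596 (h = Add(3567102, -952506) = 2614596)
Function('K')(w) = Add(650, Mul(-532, w)) (Function('K')(w) = Add(Mul(Add(Add(-10, 7), -529), w), 650) = Add(Mul(Add(-3, -529), w), 650) = Add(Mul(-532, w), 650) = Add(650, Mul(-532, w)))
Pow(Add(Function('K')(Function('o')(-19, 34)), h), -1) = Pow(Add(Add(650, Mul(-532, -55)), 2614596), -1) = Pow(Add(Add(650, 29260), 2614596), -1) = Pow(Add(29910, 2614596), -1) = Pow(2644506, -1) = Rational(1, 2644506)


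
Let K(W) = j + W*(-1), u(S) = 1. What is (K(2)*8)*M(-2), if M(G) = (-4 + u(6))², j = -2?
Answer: -288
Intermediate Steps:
M(G) = 9 (M(G) = (-4 + 1)² = (-3)² = 9)
K(W) = -2 - W (K(W) = -2 + W*(-1) = -2 - W)
(K(2)*8)*M(-2) = ((-2 - 1*2)*8)*9 = ((-2 - 2)*8)*9 = -4*8*9 = -32*9 = -288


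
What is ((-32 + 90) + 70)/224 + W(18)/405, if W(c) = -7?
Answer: 1571/2835 ≈ 0.55414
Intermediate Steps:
((-32 + 90) + 70)/224 + W(18)/405 = ((-32 + 90) + 70)/224 - 7/405 = (58 + 70)*(1/224) - 7*1/405 = 128*(1/224) - 7/405 = 4/7 - 7/405 = 1571/2835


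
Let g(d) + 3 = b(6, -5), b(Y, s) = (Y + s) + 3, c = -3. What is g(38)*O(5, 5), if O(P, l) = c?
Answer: -3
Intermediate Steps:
O(P, l) = -3
b(Y, s) = 3 + Y + s
g(d) = 1 (g(d) = -3 + (3 + 6 - 5) = -3 + 4 = 1)
g(38)*O(5, 5) = 1*(-3) = -3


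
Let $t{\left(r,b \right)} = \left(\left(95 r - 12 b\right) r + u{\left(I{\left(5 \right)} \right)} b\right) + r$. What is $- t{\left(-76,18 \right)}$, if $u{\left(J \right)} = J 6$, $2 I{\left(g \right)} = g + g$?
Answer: $-565600$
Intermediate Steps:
$I{\left(g \right)} = g$ ($I{\left(g \right)} = \frac{g + g}{2} = \frac{2 g}{2} = g$)
$u{\left(J \right)} = 6 J$
$t{\left(r,b \right)} = r + 30 b + r \left(- 12 b + 95 r\right)$ ($t{\left(r,b \right)} = \left(\left(95 r - 12 b\right) r + 6 \cdot 5 b\right) + r = \left(\left(- 12 b + 95 r\right) r + 30 b\right) + r = \left(r \left(- 12 b + 95 r\right) + 30 b\right) + r = \left(30 b + r \left(- 12 b + 95 r\right)\right) + r = r + 30 b + r \left(- 12 b + 95 r\right)$)
$- t{\left(-76,18 \right)} = - (-76 + 30 \cdot 18 + 95 \left(-76\right)^{2} - 216 \left(-76\right)) = - (-76 + 540 + 95 \cdot 5776 + 16416) = - (-76 + 540 + 548720 + 16416) = \left(-1\right) 565600 = -565600$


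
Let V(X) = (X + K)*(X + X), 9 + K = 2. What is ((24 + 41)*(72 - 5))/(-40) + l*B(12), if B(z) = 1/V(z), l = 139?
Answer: -6463/60 ≈ -107.72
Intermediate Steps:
K = -7 (K = -9 + 2 = -7)
V(X) = 2*X*(-7 + X) (V(X) = (X - 7)*(X + X) = (-7 + X)*(2*X) = 2*X*(-7 + X))
B(z) = 1/(2*z*(-7 + z))
((24 + 41)*(72 - 5))/(-40) + l*B(12) = ((24 + 41)*(72 - 5))/(-40) + 139*((½)/(12*(-7 + 12))) = (65*67)*(-1/40) + 139*((½)*(1/12)/5) = 4355*(-1/40) + 139*((½)*(1/12)*(⅕)) = -871/8 + 139*(1/120) = -871/8 + 139/120 = -6463/60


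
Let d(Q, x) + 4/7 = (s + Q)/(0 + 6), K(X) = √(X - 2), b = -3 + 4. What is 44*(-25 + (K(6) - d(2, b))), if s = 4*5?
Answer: -24112/21 ≈ -1148.2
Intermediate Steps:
b = 1
s = 20
K(X) = √(-2 + X)
d(Q, x) = 58/21 + Q/6 (d(Q, x) = -4/7 + (20 + Q)/(0 + 6) = -4/7 + (20 + Q)/6 = -4/7 + (20 + Q)*(⅙) = -4/7 + (10/3 + Q/6) = 58/21 + Q/6)
44*(-25 + (K(6) - d(2, b))) = 44*(-25 + (√(-2 + 6) - (58/21 + (⅙)*2))) = 44*(-25 + (√4 - (58/21 + ⅓))) = 44*(-25 + (2 - 1*65/21)) = 44*(-25 + (2 - 65/21)) = 44*(-25 - 23/21) = 44*(-548/21) = -24112/21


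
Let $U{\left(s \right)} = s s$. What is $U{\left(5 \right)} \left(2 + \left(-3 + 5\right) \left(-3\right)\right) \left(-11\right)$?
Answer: $1100$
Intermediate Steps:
$U{\left(s \right)} = s^{2}$
$U{\left(5 \right)} \left(2 + \left(-3 + 5\right) \left(-3\right)\right) \left(-11\right) = 5^{2} \left(2 + \left(-3 + 5\right) \left(-3\right)\right) \left(-11\right) = 25 \left(2 + 2 \left(-3\right)\right) \left(-11\right) = 25 \left(2 - 6\right) \left(-11\right) = 25 \left(-4\right) \left(-11\right) = \left(-100\right) \left(-11\right) = 1100$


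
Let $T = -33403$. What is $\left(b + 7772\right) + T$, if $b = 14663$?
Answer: $-10968$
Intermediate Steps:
$\left(b + 7772\right) + T = \left(14663 + 7772\right) - 33403 = 22435 - 33403 = -10968$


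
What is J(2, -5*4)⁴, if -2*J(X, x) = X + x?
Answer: 6561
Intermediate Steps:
J(X, x) = -X/2 - x/2 (J(X, x) = -(X + x)/2 = -X/2 - x/2)
J(2, -5*4)⁴ = (-½*2 - (-5)*4/2)⁴ = (-1 - ½*(-20))⁴ = (-1 + 10)⁴ = 9⁴ = 6561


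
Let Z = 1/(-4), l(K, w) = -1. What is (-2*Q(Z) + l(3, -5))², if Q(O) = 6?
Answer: 169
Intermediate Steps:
Z = -¼ ≈ -0.25000
(-2*Q(Z) + l(3, -5))² = (-2*6 - 1)² = (-12 - 1)² = (-13)² = 169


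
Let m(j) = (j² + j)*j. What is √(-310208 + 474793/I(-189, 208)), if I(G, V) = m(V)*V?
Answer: I*√13100671368254067/205504 ≈ 556.96*I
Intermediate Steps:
m(j) = j*(j + j²) (m(j) = (j + j²)*j = j*(j + j²))
I(G, V) = V³*(1 + V) (I(G, V) = (V²*(1 + V))*V = V³*(1 + V))
√(-310208 + 474793/I(-189, 208)) = √(-310208 + 474793/((208³*(1 + 208)))) = √(-310208 + 474793/((8998912*209))) = √(-310208 + 474793/1880772608) = √(-310208 + 474793*(1/1880772608)) = √(-310208 + 43163/170979328) = √(-53039155337061/170979328) = I*√13100671368254067/205504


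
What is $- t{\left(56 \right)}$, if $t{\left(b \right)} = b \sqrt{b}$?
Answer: $- 112 \sqrt{14} \approx -419.07$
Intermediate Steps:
$t{\left(b \right)} = b^{\frac{3}{2}}$
$- t{\left(56 \right)} = - 56^{\frac{3}{2}} = - 112 \sqrt{14}$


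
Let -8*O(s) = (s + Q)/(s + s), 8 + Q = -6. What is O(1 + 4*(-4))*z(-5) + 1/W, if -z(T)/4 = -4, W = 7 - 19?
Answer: -121/60 ≈ -2.0167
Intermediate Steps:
Q = -14 (Q = -8 - 6 = -14)
W = -12
z(T) = 16 (z(T) = -4*(-4) = 16)
O(s) = -(-14 + s)/(16*s) (O(s) = -(s - 14)/(8*(s + s)) = -(-14 + s)/(8*(2*s)) = -(-14 + s)*1/(2*s)/8 = -(-14 + s)/(16*s))
O(1 + 4*(-4))*z(-5) + 1/W = ((14 - (1 + 4*(-4)))/(16*(1 + 4*(-4))))*16 + 1/(-12) = ((14 - (1 - 16))/(16*(1 - 16)))*16 - 1/12 = ((1/16)*(14 - 1*(-15))/(-15))*16 - 1/12 = ((1/16)*(-1/15)*(14 + 15))*16 - 1/12 = ((1/16)*(-1/15)*29)*16 - 1/12 = -29/240*16 - 1/12 = -29/15 - 1/12 = -121/60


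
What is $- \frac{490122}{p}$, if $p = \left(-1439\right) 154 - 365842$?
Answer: $\frac{27229}{32636} \approx 0.83432$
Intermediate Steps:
$p = -587448$ ($p = -221606 - 365842 = -587448$)
$- \frac{490122}{p} = - \frac{490122}{-587448} = \left(-490122\right) \left(- \frac{1}{587448}\right) = \frac{27229}{32636}$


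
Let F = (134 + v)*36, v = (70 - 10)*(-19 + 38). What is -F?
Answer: -45864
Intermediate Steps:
v = 1140 (v = 60*19 = 1140)
F = 45864 (F = (134 + 1140)*36 = 1274*36 = 45864)
-F = -1*45864 = -45864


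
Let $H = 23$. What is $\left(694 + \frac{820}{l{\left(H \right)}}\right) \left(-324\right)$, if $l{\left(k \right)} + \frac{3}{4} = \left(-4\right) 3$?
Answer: $- \frac{3468312}{17} \approx -2.0402 \cdot 10^{5}$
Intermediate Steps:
$l{\left(k \right)} = - \frac{51}{4}$ ($l{\left(k \right)} = - \frac{3}{4} - 12 = - \frac{51}{4}$)
$\left(694 + \frac{820}{l{\left(H \right)}}\right) \left(-324\right) = \left(694 + \frac{820}{- \frac{51}{4}}\right) \left(-324\right) = \left(694 + 820 \left(- \frac{4}{51}\right)\right) \left(-324\right) = \left(694 - \frac{3280}{51}\right) \left(-324\right) = \frac{32114}{51} \left(-324\right) = - \frac{3468312}{17}$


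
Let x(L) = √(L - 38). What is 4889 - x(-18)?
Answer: 4889 - 2*I*√14 ≈ 4889.0 - 7.4833*I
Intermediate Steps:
x(L) = √(-38 + L)
4889 - x(-18) = 4889 - √(-38 - 18) = 4889 - √(-56) = 4889 - 2*I*√14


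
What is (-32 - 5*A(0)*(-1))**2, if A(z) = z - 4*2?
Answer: 5184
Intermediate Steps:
A(z) = -8 + z (A(z) = z - 8 = -8 + z)
(-32 - 5*A(0)*(-1))**2 = (-32 - 5*(-8 + 0)*(-1))**2 = (-32 - 5*(-8)*(-1))**2 = (-32 + 40*(-1))**2 = (-32 - 40)**2 = (-72)**2 = 5184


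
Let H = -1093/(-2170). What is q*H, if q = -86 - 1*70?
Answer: -85254/1085 ≈ -78.575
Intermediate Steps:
q = -156 (q = -86 - 70 = -156)
H = 1093/2170 (H = -1093*(-1/2170) = 1093/2170 ≈ 0.50369)
q*H = -156*1093/2170 = -85254/1085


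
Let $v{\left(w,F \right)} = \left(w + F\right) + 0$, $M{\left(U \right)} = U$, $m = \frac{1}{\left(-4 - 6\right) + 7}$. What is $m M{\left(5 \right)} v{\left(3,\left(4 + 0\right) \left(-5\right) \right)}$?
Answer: $\frac{85}{3} \approx 28.333$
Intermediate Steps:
$m = - \frac{1}{3}$ ($m = \frac{1}{-10 + 7} = \frac{1}{-3} = - \frac{1}{3} \approx -0.33333$)
$v{\left(w,F \right)} = F + w$ ($v{\left(w,F \right)} = \left(F + w\right) + 0 = F + w$)
$m M{\left(5 \right)} v{\left(3,\left(4 + 0\right) \left(-5\right) \right)} = \left(- \frac{1}{3}\right) 5 \left(\left(4 + 0\right) \left(-5\right) + 3\right) = - \frac{5 \left(4 \left(-5\right) + 3\right)}{3} = - \frac{5 \left(-20 + 3\right)}{3} = \left(- \frac{5}{3}\right) \left(-17\right) = \frac{85}{3}$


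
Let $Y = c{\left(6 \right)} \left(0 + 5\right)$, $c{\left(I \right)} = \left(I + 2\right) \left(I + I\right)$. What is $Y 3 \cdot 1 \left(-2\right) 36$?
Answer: $-103680$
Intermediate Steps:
$c{\left(I \right)} = 2 I \left(2 + I\right)$ ($c{\left(I \right)} = \left(2 + I\right) 2 I = 2 I \left(2 + I\right)$)
$Y = 480$ ($Y = 2 \cdot 6 \left(2 + 6\right) \left(0 + 5\right) = 2 \cdot 6 \cdot 8 \cdot 5 = 96 \cdot 5 = 480$)
$Y 3 \cdot 1 \left(-2\right) 36 = 480 \cdot 3 \cdot 1 \left(-2\right) 36 = 480 \cdot 3 \left(-2\right) 36 = 480 \left(-6\right) 36 = \left(-2880\right) 36 = -103680$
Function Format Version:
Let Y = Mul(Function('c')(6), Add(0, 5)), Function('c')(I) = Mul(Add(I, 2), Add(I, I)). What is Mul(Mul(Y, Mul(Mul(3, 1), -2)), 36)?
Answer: -103680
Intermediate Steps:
Function('c')(I) = Mul(2, I, Add(2, I)) (Function('c')(I) = Mul(Add(2, I), Mul(2, I)) = Mul(2, I, Add(2, I)))
Y = 480 (Y = Mul(Mul(2, 6, Add(2, 6)), Add(0, 5)) = Mul(Mul(2, 6, 8), 5) = Mul(96, 5) = 480)
Mul(Mul(Y, Mul(Mul(3, 1), -2)), 36) = Mul(Mul(480, Mul(Mul(3, 1), -2)), 36) = Mul(Mul(480, Mul(3, -2)), 36) = Mul(Mul(480, -6), 36) = Mul(-2880, 36) = -103680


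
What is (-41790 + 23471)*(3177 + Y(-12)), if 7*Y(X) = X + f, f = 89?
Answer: -58400972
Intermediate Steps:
Y(X) = 89/7 + X/7 (Y(X) = (X + 89)/7 = (89 + X)/7 = 89/7 + X/7)
(-41790 + 23471)*(3177 + Y(-12)) = (-41790 + 23471)*(3177 + (89/7 + (⅐)*(-12))) = -18319*(3177 + (89/7 - 12/7)) = -18319*(3177 + 11) = -18319*3188 = -58400972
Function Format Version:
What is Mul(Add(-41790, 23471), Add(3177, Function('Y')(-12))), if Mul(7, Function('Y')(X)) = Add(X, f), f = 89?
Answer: -58400972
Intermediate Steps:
Function('Y')(X) = Add(Rational(89, 7), Mul(Rational(1, 7), X)) (Function('Y')(X) = Mul(Rational(1, 7), Add(X, 89)) = Mul(Rational(1, 7), Add(89, X)) = Add(Rational(89, 7), Mul(Rational(1, 7), X)))
Mul(Add(-41790, 23471), Add(3177, Function('Y')(-12))) = Mul(Add(-41790, 23471), Add(3177, Add(Rational(89, 7), Mul(Rational(1, 7), -12)))) = Mul(-18319, Add(3177, Add(Rational(89, 7), Rational(-12, 7)))) = Mul(-18319, Add(3177, 11)) = Mul(-18319, 3188) = -58400972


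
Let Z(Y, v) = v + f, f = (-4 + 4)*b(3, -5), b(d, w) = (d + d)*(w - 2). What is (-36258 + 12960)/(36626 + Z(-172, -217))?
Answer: -23298/36409 ≈ -0.63990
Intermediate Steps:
b(d, w) = 2*d*(-2 + w) (b(d, w) = (2*d)*(-2 + w) = 2*d*(-2 + w))
f = 0 (f = (-4 + 4)*(2*3*(-2 - 5)) = 0*(2*3*(-7)) = 0*(-42) = 0)
Z(Y, v) = v (Z(Y, v) = v + 0 = v)
(-36258 + 12960)/(36626 + Z(-172, -217)) = (-36258 + 12960)/(36626 - 217) = -23298/36409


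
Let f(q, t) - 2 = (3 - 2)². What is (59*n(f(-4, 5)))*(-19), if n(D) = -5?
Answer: 5605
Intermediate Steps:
f(q, t) = 3 (f(q, t) = 2 + (3 - 2)² = 2 + 1² = 2 + 1 = 3)
(59*n(f(-4, 5)))*(-19) = (59*(-5))*(-19) = -295*(-19) = 5605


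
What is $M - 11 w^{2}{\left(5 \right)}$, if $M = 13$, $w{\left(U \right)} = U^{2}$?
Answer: $-6862$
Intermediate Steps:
$M - 11 w^{2}{\left(5 \right)} = 13 - 11 \left(5^{2}\right)^{2} = 13 - 11 \cdot 25^{2} = 13 - 6875 = -6862$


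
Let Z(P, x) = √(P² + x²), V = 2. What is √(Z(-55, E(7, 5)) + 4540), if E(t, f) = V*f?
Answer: √(4540 + 25*√5) ≈ 67.793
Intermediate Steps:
E(t, f) = 2*f
√(Z(-55, E(7, 5)) + 4540) = √(√((-55)² + (2*5)²) + 4540) = √(√(3025 + 10²) + 4540) = √(√(3025 + 100) + 4540) = √(√3125 + 4540) = √(25*√5 + 4540) = √(4540 + 25*√5)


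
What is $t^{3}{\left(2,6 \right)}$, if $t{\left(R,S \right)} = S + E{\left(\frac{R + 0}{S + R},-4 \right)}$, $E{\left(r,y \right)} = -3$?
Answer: $27$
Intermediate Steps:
$t{\left(R,S \right)} = -3 + S$ ($t{\left(R,S \right)} = S - 3 = -3 + S$)
$t^{3}{\left(2,6 \right)} = \left(-3 + 6\right)^{3} = 3^{3} = 27$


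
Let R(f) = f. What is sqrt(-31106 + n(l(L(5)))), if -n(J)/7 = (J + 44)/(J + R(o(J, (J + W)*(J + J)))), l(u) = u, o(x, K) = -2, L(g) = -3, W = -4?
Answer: 11*I*sqrt(6415)/5 ≈ 176.21*I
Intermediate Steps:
n(J) = -7*(44 + J)/(-2 + J) (n(J) = -7*(J + 44)/(J - 2) = -7*(44 + J)/(-2 + J))
sqrt(-31106 + n(l(L(5)))) = sqrt(-31106 + 7*(-44 - 1*(-3))/(-2 - 3)) = sqrt(-31106 + 7*(-44 + 3)/(-5)) = sqrt(-31106 + 7*(-1/5)*(-41)) = sqrt(-31106 + 287/5) = sqrt(-155243/5) = 11*I*sqrt(6415)/5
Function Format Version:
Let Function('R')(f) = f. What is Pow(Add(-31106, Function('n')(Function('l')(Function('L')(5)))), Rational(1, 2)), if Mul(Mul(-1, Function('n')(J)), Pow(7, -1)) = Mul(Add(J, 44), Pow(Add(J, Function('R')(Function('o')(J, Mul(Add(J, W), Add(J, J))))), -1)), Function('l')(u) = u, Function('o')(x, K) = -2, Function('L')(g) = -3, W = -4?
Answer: Mul(Rational(11, 5), I, Pow(6415, Rational(1, 2))) ≈ Mul(176.21, I)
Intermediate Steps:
Function('n')(J) = Mul(-7, Pow(Add(-2, J), -1), Add(44, J)) (Function('n')(J) = Mul(-7, Mul(Add(J, 44), Pow(Add(J, -2), -1))) = Mul(-7, Mul(Add(44, J), Pow(Add(-2, J), -1))) = Mul(-7, Mul(Pow(Add(-2, J), -1), Add(44, J))) = Mul(-7, Pow(Add(-2, J), -1), Add(44, J)))
Pow(Add(-31106, Function('n')(Function('l')(Function('L')(5)))), Rational(1, 2)) = Pow(Add(-31106, Mul(7, Pow(Add(-2, -3), -1), Add(-44, Mul(-1, -3)))), Rational(1, 2)) = Pow(Add(-31106, Mul(7, Pow(-5, -1), Add(-44, 3))), Rational(1, 2)) = Pow(Add(-31106, Mul(7, Rational(-1, 5), -41)), Rational(1, 2)) = Pow(Add(-31106, Rational(287, 5)), Rational(1, 2)) = Pow(Rational(-155243, 5), Rational(1, 2)) = Mul(Rational(11, 5), I, Pow(6415, Rational(1, 2)))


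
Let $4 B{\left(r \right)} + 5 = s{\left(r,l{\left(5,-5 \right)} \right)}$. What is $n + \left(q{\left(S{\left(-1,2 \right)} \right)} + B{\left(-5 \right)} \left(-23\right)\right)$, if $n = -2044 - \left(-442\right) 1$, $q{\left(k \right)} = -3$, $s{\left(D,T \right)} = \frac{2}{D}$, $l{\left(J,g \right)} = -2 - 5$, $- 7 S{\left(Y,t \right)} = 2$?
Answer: $- \frac{31479}{20} \approx -1573.9$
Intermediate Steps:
$S{\left(Y,t \right)} = - \frac{2}{7}$ ($S{\left(Y,t \right)} = \left(- \frac{1}{7}\right) 2 = - \frac{2}{7}$)
$l{\left(J,g \right)} = -7$
$B{\left(r \right)} = - \frac{5}{4} + \frac{1}{2 r}$ ($B{\left(r \right)} = - \frac{5}{4} + \frac{2 \frac{1}{r}}{4} = - \frac{5}{4} + \frac{1}{2 r}$)
$n = -1602$ ($n = -2044 - -442 = -2044 + 442 = -1602$)
$n + \left(q{\left(S{\left(-1,2 \right)} \right)} + B{\left(-5 \right)} \left(-23\right)\right) = -1602 - \left(3 - \frac{2 - -25}{4 \left(-5\right)} \left(-23\right)\right) = -1602 - \left(3 - \frac{1}{4} \left(- \frac{1}{5}\right) \left(2 + 25\right) \left(-23\right)\right) = -1602 - \left(3 - \frac{1}{4} \left(- \frac{1}{5}\right) 27 \left(-23\right)\right) = -1602 - - \frac{561}{20} = -1602 + \left(-3 + \frac{621}{20}\right) = -1602 + \frac{561}{20} = - \frac{31479}{20}$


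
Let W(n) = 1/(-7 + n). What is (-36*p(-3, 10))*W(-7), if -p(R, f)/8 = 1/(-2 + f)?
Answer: -18/7 ≈ -2.5714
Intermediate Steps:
p(R, f) = -8/(-2 + f)
(-36*p(-3, 10))*W(-7) = (-(-288)/(-2 + 10))/(-7 - 7) = -(-288)/8/(-14) = -(-288)/8*(-1/14) = -36*(-1)*(-1/14) = 36*(-1/14) = -18/7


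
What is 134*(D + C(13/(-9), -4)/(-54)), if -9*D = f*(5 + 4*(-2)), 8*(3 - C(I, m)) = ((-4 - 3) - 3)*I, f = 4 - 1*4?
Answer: -2881/972 ≈ -2.9640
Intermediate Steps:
f = 0 (f = 4 - 4 = 0)
C(I, m) = 3 + 5*I/4 (C(I, m) = 3 - ((-4 - 3) - 3)*I/8 = 3 - (-7 - 3)*I/8 = 3 - (-5)*I/4 = 3 + 5*I/4)
D = 0 (D = -0*(5 + 4*(-2)) = -0*(5 - 8) = -0*(-3) = -⅑*0 = 0)
134*(D + C(13/(-9), -4)/(-54)) = 134*(0 + (3 + 5*(13/(-9))/4)/(-54)) = 134*(0 + (3 + 5*(13*(-⅑))/4)*(-1/54)) = 134*(0 + (3 + (5/4)*(-13/9))*(-1/54)) = 134*(0 + (3 - 65/36)*(-1/54)) = 134*(0 + (43/36)*(-1/54)) = 134*(0 - 43/1944) = 134*(-43/1944) = -2881/972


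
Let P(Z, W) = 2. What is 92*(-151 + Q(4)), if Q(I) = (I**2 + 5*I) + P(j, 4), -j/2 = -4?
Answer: -10396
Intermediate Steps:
j = 8 (j = -2*(-4) = 8)
Q(I) = 2 + I**2 + 5*I (Q(I) = (I**2 + 5*I) + 2 = 2 + I**2 + 5*I)
92*(-151 + Q(4)) = 92*(-151 + (2 + 4**2 + 5*4)) = 92*(-151 + (2 + 16 + 20)) = 92*(-151 + 38) = 92*(-113) = -10396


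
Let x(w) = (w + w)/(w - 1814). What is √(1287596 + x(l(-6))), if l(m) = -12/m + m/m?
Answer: 5*√168918225194/1811 ≈ 1134.7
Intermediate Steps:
l(m) = 1 - 12/m (l(m) = -12/m + 1 = 1 - 12/m)
x(w) = 2*w/(-1814 + w) (x(w) = (2*w)/(-1814 + w) = 2*w/(-1814 + w))
√(1287596 + x(l(-6))) = √(1287596 + 2*((-12 - 6)/(-6))/(-1814 + (-12 - 6)/(-6))) = √(1287596 + 2*(-⅙*(-18))/(-1814 - ⅙*(-18))) = √(1287596 + 2*3/(-1814 + 3)) = √(1287596 + 2*3/(-1811)) = √(1287596 + 2*3*(-1/1811)) = √(1287596 - 6/1811) = √(2331836350/1811) = 5*√168918225194/1811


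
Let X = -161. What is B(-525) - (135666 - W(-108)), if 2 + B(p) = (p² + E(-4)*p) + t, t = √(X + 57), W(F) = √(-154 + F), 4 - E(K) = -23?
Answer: 125782 + I*√262 + 2*I*√26 ≈ 1.2578e+5 + 26.384*I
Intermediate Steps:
E(K) = 27 (E(K) = 4 - 1*(-23) = 4 + 23 = 27)
t = 2*I*√26 (t = √(-161 + 57) = √(-104) = 2*I*√26 ≈ 10.198*I)
B(p) = -2 + p² + 27*p + 2*I*√26 (B(p) = -2 + ((p² + 27*p) + 2*I*√26) = -2 + (p² + 27*p + 2*I*√26) = -2 + p² + 27*p + 2*I*√26)
B(-525) - (135666 - W(-108)) = (-2 + (-525)² + 27*(-525) + 2*I*√26) - (135666 - √(-154 - 108)) = (-2 + 275625 - 14175 + 2*I*√26) - (135666 - √(-262)) = (261448 + 2*I*√26) - (135666 - I*√262) = (261448 + 2*I*√26) + (-135666 + I*√262) = 125782 + I*√262 + 2*I*√26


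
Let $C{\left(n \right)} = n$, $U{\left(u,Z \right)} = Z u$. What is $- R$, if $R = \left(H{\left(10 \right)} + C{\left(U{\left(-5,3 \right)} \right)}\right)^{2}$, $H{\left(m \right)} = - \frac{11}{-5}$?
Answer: $- \frac{4096}{25} \approx -163.84$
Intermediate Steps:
$H{\left(m \right)} = \frac{11}{5}$ ($H{\left(m \right)} = \left(-11\right) \left(- \frac{1}{5}\right) = \frac{11}{5}$)
$R = \frac{4096}{25}$ ($R = \left(\frac{11}{5} + 3 \left(-5\right)\right)^{2} = \left(\frac{11}{5} - 15\right)^{2} = \left(- \frac{64}{5}\right)^{2} = \frac{4096}{25} \approx 163.84$)
$- R = \left(-1\right) \frac{4096}{25} = - \frac{4096}{25}$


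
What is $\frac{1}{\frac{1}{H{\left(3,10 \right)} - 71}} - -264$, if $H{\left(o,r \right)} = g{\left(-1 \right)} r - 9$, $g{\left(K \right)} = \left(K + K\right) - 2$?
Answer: $144$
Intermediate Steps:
$g{\left(K \right)} = -2 + 2 K$ ($g{\left(K \right)} = 2 K - 2 = -2 + 2 K$)
$H{\left(o,r \right)} = -9 - 4 r$ ($H{\left(o,r \right)} = \left(-2 + 2 \left(-1\right)\right) r - 9 = \left(-2 - 2\right) r - 9 = - 4 r - 9 = -9 - 4 r$)
$\frac{1}{\frac{1}{H{\left(3,10 \right)} - 71}} - -264 = \frac{1}{\frac{1}{\left(-9 - 40\right) - 71}} - -264 = \frac{1}{\frac{1}{\left(-9 - 40\right) - 71}} + 264 = \frac{1}{\frac{1}{-49 - 71}} + 264 = \frac{1}{\frac{1}{-120}} + 264 = \frac{1}{- \frac{1}{120}} + 264 = -120 + 264 = 144$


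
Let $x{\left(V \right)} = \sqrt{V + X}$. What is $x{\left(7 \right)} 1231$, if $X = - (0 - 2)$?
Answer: $3693$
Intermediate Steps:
$X = 2$ ($X = - (0 - 2) = \left(-1\right) \left(-2\right) = 2$)
$x{\left(V \right)} = \sqrt{2 + V}$ ($x{\left(V \right)} = \sqrt{V + 2} = \sqrt{2 + V}$)
$x{\left(7 \right)} 1231 = \sqrt{2 + 7} \cdot 1231 = \sqrt{9} \cdot 1231 = 3 \cdot 1231 = 3693$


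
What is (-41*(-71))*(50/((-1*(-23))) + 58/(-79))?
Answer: 7615176/1817 ≈ 4191.1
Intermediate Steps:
(-41*(-71))*(50/((-1*(-23))) + 58/(-79)) = 2911*(50/23 + 58*(-1/79)) = 2911*(50*(1/23) - 58/79) = 2911*(50/23 - 58/79) = 2911*(2616/1817) = 7615176/1817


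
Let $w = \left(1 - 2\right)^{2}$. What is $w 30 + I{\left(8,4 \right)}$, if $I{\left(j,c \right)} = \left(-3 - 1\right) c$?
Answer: $14$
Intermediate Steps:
$w = 1$ ($w = \left(-1\right)^{2} = 1$)
$I{\left(j,c \right)} = - 4 c$
$w 30 + I{\left(8,4 \right)} = 1 \cdot 30 - 16 = 30 - 16 = 14$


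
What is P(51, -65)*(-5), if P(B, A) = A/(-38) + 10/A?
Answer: -3845/494 ≈ -7.7834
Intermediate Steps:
P(B, A) = 10/A - A/38 (P(B, A) = A*(-1/38) + 10/A = -A/38 + 10/A = 10/A - A/38)
P(51, -65)*(-5) = (10/(-65) - 1/38*(-65))*(-5) = (10*(-1/65) + 65/38)*(-5) = (-2/13 + 65/38)*(-5) = (769/494)*(-5) = -3845/494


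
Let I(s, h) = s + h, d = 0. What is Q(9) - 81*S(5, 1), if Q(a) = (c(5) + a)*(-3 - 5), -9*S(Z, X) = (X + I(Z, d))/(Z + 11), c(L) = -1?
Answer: -485/8 ≈ -60.625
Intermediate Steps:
I(s, h) = h + s
S(Z, X) = -(X + Z)/(9*(11 + Z)) (S(Z, X) = -(X + (0 + Z))/(9*(Z + 11)) = -(X + Z)/(9*(11 + Z)))
Q(a) = 8 - 8*a (Q(a) = (-1 + a)*(-3 - 5) = (-1 + a)*(-8) = 8 - 8*a)
Q(9) - 81*S(5, 1) = (8 - 8*9) - 9*(-1*1 - 1*5)/(11 + 5) = (8 - 72) - 9*(-1 - 5)/16 = -64 - 9*(-6)/16 = -64 - 81*(-1/24) = -64 + 27/8 = -485/8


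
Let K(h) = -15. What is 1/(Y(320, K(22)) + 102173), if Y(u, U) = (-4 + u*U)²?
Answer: 1/23180589 ≈ 4.3140e-8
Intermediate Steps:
Y(u, U) = (-4 + U*u)²
1/(Y(320, K(22)) + 102173) = 1/((-4 - 15*320)² + 102173) = 1/((-4 - 4800)² + 102173) = 1/((-4804)² + 102173) = 1/(23078416 + 102173) = 1/23180589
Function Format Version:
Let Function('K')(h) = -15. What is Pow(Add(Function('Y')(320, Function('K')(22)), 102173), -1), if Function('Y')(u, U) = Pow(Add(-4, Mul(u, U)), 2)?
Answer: Rational(1, 23180589) ≈ 4.3140e-8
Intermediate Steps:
Function('Y')(u, U) = Pow(Add(-4, Mul(U, u)), 2)
Pow(Add(Function('Y')(320, Function('K')(22)), 102173), -1) = Pow(Add(Pow(Add(-4, Mul(-15, 320)), 2), 102173), -1) = Pow(Add(Pow(Add(-4, -4800), 2), 102173), -1) = Pow(Add(Pow(-4804, 2), 102173), -1) = Pow(Add(23078416, 102173), -1) = Pow(23180589, -1) = Rational(1, 23180589)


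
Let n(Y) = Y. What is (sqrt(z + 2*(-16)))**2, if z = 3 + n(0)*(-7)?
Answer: -29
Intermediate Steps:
z = 3 (z = 3 + 0*(-7) = 3 + 0 = 3)
(sqrt(z + 2*(-16)))**2 = (sqrt(3 + 2*(-16)))**2 = (sqrt(3 - 32))**2 = (sqrt(-29))**2 = (I*sqrt(29))**2 = -29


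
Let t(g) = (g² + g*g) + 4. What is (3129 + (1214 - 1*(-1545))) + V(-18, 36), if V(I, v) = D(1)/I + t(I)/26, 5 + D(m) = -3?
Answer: 691882/117 ≈ 5913.5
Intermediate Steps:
t(g) = 4 + 2*g² (t(g) = (g² + g²) + 4 = 2*g² + 4 = 4 + 2*g²)
D(m) = -8 (D(m) = -5 - 3 = -8)
V(I, v) = 2/13 - 8/I + I²/13 (V(I, v) = -8/I + (4 + 2*I²)/26 = -8/I + (4 + 2*I²)*(1/26) = -8/I + (2/13 + I²/13) = 2/13 - 8/I + I²/13)
(3129 + (1214 - 1*(-1545))) + V(-18, 36) = (3129 + (1214 - 1*(-1545))) + (1/13)*(-104 - 18*(2 + (-18)²))/(-18) = (3129 + (1214 + 1545)) + (1/13)*(-1/18)*(-104 - 18*(2 + 324)) = (3129 + 2759) + (1/13)*(-1/18)*(-104 - 18*326) = 5888 + (1/13)*(-1/18)*(-104 - 5868) = 5888 + (1/13)*(-1/18)*(-5972) = 5888 + 2986/117 = 691882/117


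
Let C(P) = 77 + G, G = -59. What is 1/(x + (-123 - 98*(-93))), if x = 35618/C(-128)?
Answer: 9/98728 ≈ 9.1160e-5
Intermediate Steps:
C(P) = 18 (C(P) = 77 - 59 = 18)
x = 17809/9 (x = 35618/18 = 35618*(1/18) = 17809/9 ≈ 1978.8)
1/(x + (-123 - 98*(-93))) = 1/(17809/9 + (-123 - 98*(-93))) = 1/(17809/9 + (-123 + 9114)) = 1/(17809/9 + 8991) = 1/(98728/9) = 9/98728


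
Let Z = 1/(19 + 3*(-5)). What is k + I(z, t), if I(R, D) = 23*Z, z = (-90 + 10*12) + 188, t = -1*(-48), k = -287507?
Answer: -1150005/4 ≈ -2.8750e+5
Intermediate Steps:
t = 48
Z = ¼ (Z = 1/(19 - 15) = 1/4 = ¼ ≈ 0.25000)
z = 218 (z = (-90 + 120) + 188 = 30 + 188 = 218)
I(R, D) = 23/4 (I(R, D) = 23*(¼) = 23/4)
k + I(z, t) = -287507 + 23/4 = -1150005/4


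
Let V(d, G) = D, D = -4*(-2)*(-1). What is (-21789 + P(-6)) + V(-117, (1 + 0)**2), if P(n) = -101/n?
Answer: -130681/6 ≈ -21780.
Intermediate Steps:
D = -8 (D = 8*(-1) = -8)
V(d, G) = -8
(-21789 + P(-6)) + V(-117, (1 + 0)**2) = (-21789 - 101/(-6)) - 8 = (-21789 - 101*(-1/6)) - 8 = (-21789 + 101/6) - 8 = -130633/6 - 8 = -130681/6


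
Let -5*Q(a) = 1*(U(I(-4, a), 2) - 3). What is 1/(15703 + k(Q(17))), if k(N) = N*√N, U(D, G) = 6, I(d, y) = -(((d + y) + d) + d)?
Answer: 1962875/30823026152 + 15*I*√15/30823026152 ≈ 6.3682e-5 + 1.8848e-9*I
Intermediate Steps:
I(d, y) = -y - 3*d (I(d, y) = -((y + 2*d) + d) = -(y + 3*d) = -y - 3*d)
Q(a) = -⅗ (Q(a) = -(6 - 3)/5 = -3/5 = -⅕*3 = -⅗)
k(N) = N^(3/2)
1/(15703 + k(Q(17))) = 1/(15703 + (-⅗)^(3/2)) = 1/(15703 - 3*I*√15/25)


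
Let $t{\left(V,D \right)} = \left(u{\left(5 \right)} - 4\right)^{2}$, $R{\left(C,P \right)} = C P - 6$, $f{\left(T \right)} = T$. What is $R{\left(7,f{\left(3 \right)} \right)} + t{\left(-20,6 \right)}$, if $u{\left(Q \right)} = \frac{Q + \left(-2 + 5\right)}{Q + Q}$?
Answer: $\frac{631}{25} \approx 25.24$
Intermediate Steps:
$u{\left(Q \right)} = \frac{3 + Q}{2 Q}$ ($u{\left(Q \right)} = \frac{Q + 3}{2 Q} = \left(3 + Q\right) \frac{1}{2 Q} = \frac{3 + Q}{2 Q}$)
$R{\left(C,P \right)} = -6 + C P$
$t{\left(V,D \right)} = \frac{256}{25}$ ($t{\left(V,D \right)} = \left(\frac{3 + 5}{2 \cdot 5} - 4\right)^{2} = \left(\frac{1}{2} \cdot \frac{1}{5} \cdot 8 - 4\right)^{2} = \left(\frac{4}{5} - 4\right)^{2} = \left(- \frac{16}{5}\right)^{2} = \frac{256}{25}$)
$R{\left(7,f{\left(3 \right)} \right)} + t{\left(-20,6 \right)} = \left(-6 + 7 \cdot 3\right) + \frac{256}{25} = \left(-6 + 21\right) + \frac{256}{25} = 15 + \frac{256}{25} = \frac{631}{25}$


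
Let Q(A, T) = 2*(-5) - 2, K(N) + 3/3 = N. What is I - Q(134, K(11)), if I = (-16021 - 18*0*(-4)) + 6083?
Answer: -9926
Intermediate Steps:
K(N) = -1 + N
Q(A, T) = -12 (Q(A, T) = -10 - 2 = -12)
I = -9938 (I = (-16021 + 0*(-4)) + 6083 = (-16021 + 0) + 6083 = -16021 + 6083 = -9938)
I - Q(134, K(11)) = -9938 - 1*(-12) = -9938 + 12 = -9926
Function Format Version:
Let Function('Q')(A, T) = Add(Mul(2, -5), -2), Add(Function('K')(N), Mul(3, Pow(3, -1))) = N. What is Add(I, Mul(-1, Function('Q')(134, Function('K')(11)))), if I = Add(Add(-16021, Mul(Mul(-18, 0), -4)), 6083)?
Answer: -9926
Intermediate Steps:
Function('K')(N) = Add(-1, N)
Function('Q')(A, T) = -12 (Function('Q')(A, T) = Add(-10, -2) = -12)
I = -9938 (I = Add(Add(-16021, Mul(0, -4)), 6083) = Add(Add(-16021, 0), 6083) = Add(-16021, 6083) = -9938)
Add(I, Mul(-1, Function('Q')(134, Function('K')(11)))) = Add(-9938, Mul(-1, -12)) = Add(-9938, 12) = -9926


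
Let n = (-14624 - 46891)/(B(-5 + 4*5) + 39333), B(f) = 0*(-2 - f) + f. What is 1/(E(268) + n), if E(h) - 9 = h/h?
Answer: 4372/36885 ≈ 0.11853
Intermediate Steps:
E(h) = 10 (E(h) = 9 + h/h = 9 + 1 = 10)
B(f) = f (B(f) = 0 + f = f)
n = -6835/4372 (n = (-14624 - 46891)/((-5 + 4*5) + 39333) = -61515/((-5 + 20) + 39333) = -61515/(15 + 39333) = -61515/39348 = -61515*1/39348 = -6835/4372 ≈ -1.5634)
1/(E(268) + n) = 1/(10 - 6835/4372) = 1/(36885/4372) = 4372/36885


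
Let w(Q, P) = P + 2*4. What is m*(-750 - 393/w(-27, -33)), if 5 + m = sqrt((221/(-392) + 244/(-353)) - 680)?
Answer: 18357/5 - 18357*I*sqrt(66554154746)/247100 ≈ 3671.4 - 19165.0*I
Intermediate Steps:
w(Q, P) = 8 + P (w(Q, P) = P + 8 = 8 + P)
m = -5 + I*sqrt(66554154746)/9884 (m = -5 + sqrt((221/(-392) + 244/(-353)) - 680) = -5 + sqrt((221*(-1/392) + 244*(-1/353)) - 680) = -5 + sqrt((-221/392 - 244/353) - 680) = -5 + sqrt(-173661/138376 - 680) = -5 + sqrt(-94269341/138376) = -5 + I*sqrt(66554154746)/9884 ≈ -5.0 + 26.101*I)
m*(-750 - 393/w(-27, -33)) = (-5 + I*sqrt(66554154746)/9884)*(-750 - 393/(8 - 33)) = (-5 + I*sqrt(66554154746)/9884)*(-750 - 393/(-25)) = (-5 + I*sqrt(66554154746)/9884)*(-750 - 393*(-1/25)) = (-5 + I*sqrt(66554154746)/9884)*(-750 + 393/25) = (-5 + I*sqrt(66554154746)/9884)*(-18357/25) = 18357/5 - 18357*I*sqrt(66554154746)/247100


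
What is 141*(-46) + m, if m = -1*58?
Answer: -6544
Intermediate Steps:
m = -58
141*(-46) + m = 141*(-46) - 58 = -6486 - 58 = -6544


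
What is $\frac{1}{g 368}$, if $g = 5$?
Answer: $\frac{1}{1840} \approx 0.00054348$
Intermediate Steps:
$\frac{1}{g 368} = \frac{1}{5 \cdot 368} = \frac{1}{1840}$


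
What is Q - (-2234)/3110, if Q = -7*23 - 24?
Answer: -286558/1555 ≈ -184.28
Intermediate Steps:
Q = -185 (Q = -161 - 24 = -185)
Q - (-2234)/3110 = -185 - (-2234)/3110 = -185 - 1*(-1117/1555) = -185 + 1117/1555 = -286558/1555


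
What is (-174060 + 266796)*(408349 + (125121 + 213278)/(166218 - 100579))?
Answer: 355098841015680/9377 ≈ 3.7869e+10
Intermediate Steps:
(-174060 + 266796)*(408349 + (125121 + 213278)/(166218 - 100579)) = 92736*(408349 + 338399/65639) = 92736*(26803958410/65639) = 355098841015680/9377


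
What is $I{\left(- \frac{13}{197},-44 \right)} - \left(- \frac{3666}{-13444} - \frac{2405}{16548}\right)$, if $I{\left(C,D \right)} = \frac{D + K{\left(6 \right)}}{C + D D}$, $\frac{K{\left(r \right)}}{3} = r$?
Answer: $- \frac{2986196083039}{21211471624812} \approx -0.14078$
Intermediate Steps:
$K{\left(r \right)} = 3 r$
$I{\left(C,D \right)} = \frac{18 + D}{C + D^{2}}$ ($I{\left(C,D \right)} = \frac{D + 3 \cdot 6}{C + D D} = \frac{D + 18}{C + D^{2}} = \frac{18 + D}{C + D^{2}}$)
$I{\left(- \frac{13}{197},-44 \right)} - \left(- \frac{3666}{-13444} - \frac{2405}{16548}\right) = \frac{18 - 44}{- \frac{13}{197} + \left(-44\right)^{2}} - \left(- \frac{3666}{-13444} - \frac{2405}{16548}\right) = \frac{1}{\left(-13\right) \frac{1}{197} + 1936} \left(-26\right) - \left(\left(-3666\right) \left(- \frac{1}{13444}\right) - \frac{2405}{16548}\right) = \frac{1}{- \frac{13}{197} + 1936} \left(-26\right) - \left(\frac{1833}{6722} - \frac{2405}{16548}\right) = \frac{1}{\frac{381379}{197}} \left(-26\right) - \frac{7083037}{55617828} = \frac{197}{381379} \left(-26\right) - \frac{7083037}{55617828} = - \frac{5122}{381379} - \frac{7083037}{55617828} = - \frac{2986196083039}{21211471624812}$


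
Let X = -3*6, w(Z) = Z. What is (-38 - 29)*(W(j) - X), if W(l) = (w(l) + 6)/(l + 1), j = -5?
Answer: -4757/4 ≈ -1189.3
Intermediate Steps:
X = -18
W(l) = (6 + l)/(1 + l) (W(l) = (l + 6)/(l + 1) = (6 + l)/(1 + l))
(-38 - 29)*(W(j) - X) = (-38 - 29)*((6 - 5)/(1 - 5) - 1*(-18)) = -67*(1/(-4) + 18) = -67*(-¼*1 + 18) = -67*(-¼ + 18) = -67*71/4 = -4757/4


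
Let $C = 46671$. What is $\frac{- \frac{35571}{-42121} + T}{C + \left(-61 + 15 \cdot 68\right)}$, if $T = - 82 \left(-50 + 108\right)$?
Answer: $- \frac{3641671}{36476786} \approx -0.099835$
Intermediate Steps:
$T = -4756$ ($T = \left(-82\right) 58 = -4756$)
$\frac{- \frac{35571}{-42121} + T}{C + \left(-61 + 15 \cdot 68\right)} = \frac{- \frac{35571}{-42121} - 4756}{46671 + \left(-61 + 15 \cdot 68\right)} = \frac{\left(-35571\right) \left(- \frac{1}{42121}\right) - 4756}{46671 + \left(-61 + 1020\right)} = \frac{\frac{35571}{42121} - 4756}{46671 + 959} = - \frac{200291905}{42121 \cdot 47630} = \left(- \frac{200291905}{42121}\right) \frac{1}{47630} = - \frac{3641671}{36476786}$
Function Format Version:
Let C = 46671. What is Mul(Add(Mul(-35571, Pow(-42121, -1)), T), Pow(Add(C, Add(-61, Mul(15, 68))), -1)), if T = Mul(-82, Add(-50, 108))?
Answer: Rational(-3641671, 36476786) ≈ -0.099835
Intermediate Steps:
T = -4756 (T = Mul(-82, 58) = -4756)
Mul(Add(Mul(-35571, Pow(-42121, -1)), T), Pow(Add(C, Add(-61, Mul(15, 68))), -1)) = Mul(Add(Mul(-35571, Pow(-42121, -1)), -4756), Pow(Add(46671, Add(-61, Mul(15, 68))), -1)) = Mul(Add(Mul(-35571, Rational(-1, 42121)), -4756), Pow(Add(46671, Add(-61, 1020)), -1)) = Mul(Add(Rational(35571, 42121), -4756), Pow(Add(46671, 959), -1)) = Mul(Rational(-200291905, 42121), Pow(47630, -1)) = Mul(Rational(-200291905, 42121), Rational(1, 47630)) = Rational(-3641671, 36476786)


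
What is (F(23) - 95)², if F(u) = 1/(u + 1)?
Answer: 5193841/576 ≈ 9017.1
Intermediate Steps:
F(u) = 1/(1 + u)
(F(23) - 95)² = (1/(1 + 23) - 95)² = (1/24 - 95)² = (-2279/24)² = 5193841/576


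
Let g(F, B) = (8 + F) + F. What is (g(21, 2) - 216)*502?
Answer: -83332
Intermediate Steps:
g(F, B) = 8 + 2*F
(g(21, 2) - 216)*502 = ((8 + 2*21) - 216)*502 = ((8 + 42) - 216)*502 = (50 - 216)*502 = -166*502 = -83332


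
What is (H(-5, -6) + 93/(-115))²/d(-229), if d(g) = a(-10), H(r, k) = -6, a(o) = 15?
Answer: 204363/66125 ≈ 3.0906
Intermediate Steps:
d(g) = 15
(H(-5, -6) + 93/(-115))²/d(-229) = (-6 + 93/(-115))²/15 = (-6 + 93*(-1/115))²*(1/15) = (-6 - 93/115)²*(1/15) = (-783/115)²*(1/15) = (613089/13225)*(1/15) = 204363/66125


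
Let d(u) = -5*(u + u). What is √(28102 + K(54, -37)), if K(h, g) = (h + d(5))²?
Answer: √28118 ≈ 167.68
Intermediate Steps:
d(u) = -10*u
K(h, g) = (-50 + h)² (K(h, g) = (h - 10*5)² = (h - 50)² = (-50 + h)²)
√(28102 + K(54, -37)) = √(28102 + (-50 + 54)²) = √(28102 + 4²) = √(28102 + 16) = √28118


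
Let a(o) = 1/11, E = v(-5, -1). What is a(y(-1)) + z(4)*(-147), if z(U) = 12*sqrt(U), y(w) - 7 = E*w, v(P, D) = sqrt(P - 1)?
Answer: -38807/11 ≈ -3527.9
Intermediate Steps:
v(P, D) = sqrt(-1 + P)
E = I*sqrt(6) (E = sqrt(-1 - 5) = sqrt(-6) = I*sqrt(6) ≈ 2.4495*I)
y(w) = 7 + I*w*sqrt(6) (y(w) = 7 + (I*sqrt(6))*w = 7 + I*w*sqrt(6))
a(o) = 1/11
a(y(-1)) + z(4)*(-147) = 1/11 + (12*sqrt(4))*(-147) = 1/11 + (12*2)*(-147) = 1/11 + 24*(-147) = 1/11 - 3528 = -38807/11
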